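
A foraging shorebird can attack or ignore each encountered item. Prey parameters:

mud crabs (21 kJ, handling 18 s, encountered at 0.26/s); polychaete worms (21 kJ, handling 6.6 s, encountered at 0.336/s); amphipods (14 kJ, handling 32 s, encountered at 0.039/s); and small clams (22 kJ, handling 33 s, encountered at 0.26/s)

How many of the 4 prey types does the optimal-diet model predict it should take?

Profitabilities (E/h, kJ/s): polychaete worms 3.18, mud crabs 1.17, small clams 0.667, amphipods 0.438. Add prey in this order while the next type's profitability exceeds the intake rate on those already taken.
Rate on top 1: 2.193. mud crabs: 1.17 < 2.193 → exclude; stop.
Optimal diet: polychaete worms — 1 of 4 types.

1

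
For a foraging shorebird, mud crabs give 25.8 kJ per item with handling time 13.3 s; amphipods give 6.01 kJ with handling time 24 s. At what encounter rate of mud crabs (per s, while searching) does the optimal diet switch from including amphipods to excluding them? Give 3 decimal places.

0.011 per s

Drop amphipods once their profitability E₂/h₂ falls below the rate achievable on mud crabs alone: E₂/h₂ = λE₁/(1 + λh₁).
Solve for λ: λE₁h₂ = E₂(1 + λh₁) → λ(E₁h₂ − E₂h₁) = E₂ → λ = E₂/(E₁h₂ − E₂h₁).
λ = 6.01/(25.8×24 − 6.01×13.3) = 6.01/539.3 = 0.01114 per s.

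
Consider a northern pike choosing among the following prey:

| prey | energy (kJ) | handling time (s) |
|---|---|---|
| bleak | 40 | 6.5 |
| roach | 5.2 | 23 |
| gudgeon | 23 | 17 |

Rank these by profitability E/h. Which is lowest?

roach

Profitability E/h (kJ/s): bleak = 40/6.5 = 6.15, roach = 5.2/23 = 0.226, gudgeon = 23/17 = 1.35.
Ranked: bleak > gudgeon > roach.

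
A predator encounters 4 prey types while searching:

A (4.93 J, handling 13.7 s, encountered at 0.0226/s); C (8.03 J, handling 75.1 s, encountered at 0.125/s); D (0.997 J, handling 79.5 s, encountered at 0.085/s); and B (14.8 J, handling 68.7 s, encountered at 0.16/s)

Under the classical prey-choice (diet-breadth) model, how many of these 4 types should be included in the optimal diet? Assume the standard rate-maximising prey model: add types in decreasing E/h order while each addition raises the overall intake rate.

2

E/h in descending order: A 0.36, B 0.215, C 0.107, D 0.0125 J/s. The optimal diet is the largest prefix of this list for which every included type satisfies E_i/h_i > R on the types above it.
Rate on top 1: 0.08508. B: 0.215 > 0.08508 → include.
Rate on top 2: 0.2016. C: 0.107 < 0.2016 → exclude; stop.
Optimal diet: A, B — 2 of 4 types.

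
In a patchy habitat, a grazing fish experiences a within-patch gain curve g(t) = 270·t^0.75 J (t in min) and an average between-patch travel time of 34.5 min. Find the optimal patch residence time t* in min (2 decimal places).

Maximise g(t)/(T+t): set derivative to zero → g'(t)(T+t) = g(t).
g'(t) = 0.75·270·t^-0.25. Setting 0.75·270·t^-0.25 = 270·t^0.75/(34.5+t) gives 0.75(34.5+t) = t, so 0.25·t = 0.75×34.5.
t* = 0.75×34.5/0.25 = 103.5 min.

103.50 min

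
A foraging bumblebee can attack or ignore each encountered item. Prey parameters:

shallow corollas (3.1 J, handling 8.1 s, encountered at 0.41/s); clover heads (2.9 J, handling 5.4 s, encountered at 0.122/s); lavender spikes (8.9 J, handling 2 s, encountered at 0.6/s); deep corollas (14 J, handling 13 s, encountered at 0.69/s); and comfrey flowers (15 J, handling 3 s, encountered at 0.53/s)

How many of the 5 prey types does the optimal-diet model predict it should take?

E/h in descending order: comfrey flowers 5, lavender spikes 4.45, deep corollas 1.08, clover heads 0.537, shallow corollas 0.383 J/s. The optimal diet is the largest prefix of this list for which every included type satisfies E_i/h_i > R on the types above it.
Rate on top 1: 3.069. lavender spikes: 4.45 > 3.069 → include.
Rate on top 2: 3.507. deep corollas: 1.08 < 3.507 → exclude; stop.
Optimal diet: comfrey flowers, lavender spikes — 2 of 5 types.

2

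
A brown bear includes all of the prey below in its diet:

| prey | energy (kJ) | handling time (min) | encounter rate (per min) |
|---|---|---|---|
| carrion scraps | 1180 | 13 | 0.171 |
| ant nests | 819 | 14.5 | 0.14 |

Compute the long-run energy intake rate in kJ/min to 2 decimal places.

R = (0.171×1180 + 0.14×819) / (1 + 0.171×13 + 0.14×14.5) = 316.4/5.253 = 60.24 kJ/min.

60.24 kJ/min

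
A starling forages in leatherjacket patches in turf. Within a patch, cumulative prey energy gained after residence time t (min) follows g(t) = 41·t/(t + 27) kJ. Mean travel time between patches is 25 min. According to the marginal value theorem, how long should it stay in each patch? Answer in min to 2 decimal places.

By the marginal value theorem, leave when the instantaneous gain rate g'(t) equals the habitat-wide average g(t)/(T + t).
g'(t) = 41·27/(t + 27)². Setting 41·27/(t+27)² = 41t/[(t+27)(25+t)] gives 27(25+t) = t(t+27), so t² = 27×25 = 675.
t* = √675 = 25.98 min.

25.98 min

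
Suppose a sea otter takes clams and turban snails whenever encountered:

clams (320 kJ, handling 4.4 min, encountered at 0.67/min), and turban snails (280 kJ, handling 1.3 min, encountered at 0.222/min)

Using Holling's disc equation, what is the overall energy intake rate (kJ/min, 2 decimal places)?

65.28 kJ/min

R = Σλ_iE_i / (1 + Σλ_ih_i)
Numerator: 0.67×320 + 0.222×280 = 276.6
Denominator: 1 + 0.67×4.4 + 0.222×1.3 = 4.237
R = 276.6/4.237 = 65.28 kJ/min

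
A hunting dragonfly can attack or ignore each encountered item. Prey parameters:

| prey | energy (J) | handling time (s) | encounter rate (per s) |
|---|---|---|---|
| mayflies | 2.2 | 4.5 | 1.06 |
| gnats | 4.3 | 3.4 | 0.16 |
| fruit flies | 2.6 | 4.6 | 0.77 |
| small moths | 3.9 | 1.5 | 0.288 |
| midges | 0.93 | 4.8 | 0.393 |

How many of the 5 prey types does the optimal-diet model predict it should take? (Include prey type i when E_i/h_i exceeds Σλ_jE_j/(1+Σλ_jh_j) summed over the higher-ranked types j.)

Rank by E/h (J/s): small moths 2.6, gnats 1.26, fruit flies 0.565, mayflies 0.489, midges 0.194. Include each in turn until the next type's E/h falls below the running intake rate.
Rate on top 1: 0.7844. gnats: 1.26 > 0.7844 → include.
Rate on top 2: 0.9166. fruit flies: 0.565 < 0.9166 → exclude; stop.
Optimal diet: small moths, gnats — 2 of 5 types.

2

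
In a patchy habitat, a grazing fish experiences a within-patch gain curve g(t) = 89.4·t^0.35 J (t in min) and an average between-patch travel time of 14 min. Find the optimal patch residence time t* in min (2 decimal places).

Maximise g(t)/(T+t): set derivative to zero → g'(t)(T+t) = g(t).
g'(t) = 0.35·89.4·t^-0.65. Setting 0.35·89.4·t^-0.65 = 89.4·t^0.35/(14+t) gives 0.35(14+t) = t, so 0.65·t = 0.35×14.
t* = 0.35×14/0.65 = 7.538 min.

7.54 min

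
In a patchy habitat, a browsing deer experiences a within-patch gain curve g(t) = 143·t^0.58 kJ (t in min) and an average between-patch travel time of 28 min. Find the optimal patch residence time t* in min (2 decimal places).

Maximise g(t)/(T+t): set derivative to zero → g'(t)(T+t) = g(t).
g'(t) = 0.58·143·t^-0.42. Setting 0.58·143·t^-0.42 = 143·t^0.58/(28+t) gives 0.58(28+t) = t, so 0.42·t = 0.58×28.
t* = 0.58×28/0.42 = 38.67 min.

38.67 min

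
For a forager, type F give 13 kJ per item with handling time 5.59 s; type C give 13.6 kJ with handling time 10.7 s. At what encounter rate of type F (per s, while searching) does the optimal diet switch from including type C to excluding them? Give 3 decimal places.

At the threshold, the rate on type F alone equals the profitability of type C: λ·13/(1 + λ·5.59) = 13.6/10.7 = 1.271.
Rearranging, λ(13 − 1.271×5.59) = 1.271, so λ = 1.271/5.895 = 0.2156 per s.

0.216 per s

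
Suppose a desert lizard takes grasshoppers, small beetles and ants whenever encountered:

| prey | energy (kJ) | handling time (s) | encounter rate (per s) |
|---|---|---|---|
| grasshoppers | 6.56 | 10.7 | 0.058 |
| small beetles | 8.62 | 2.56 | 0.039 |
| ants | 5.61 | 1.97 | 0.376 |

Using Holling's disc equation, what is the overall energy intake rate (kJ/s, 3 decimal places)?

1.148 kJ/s

R = Σλ_iE_i / (1 + Σλ_ih_i)
Numerator: 0.058×6.56 + 0.039×8.62 + 0.376×5.61 = 2.826
Denominator: 1 + 0.058×10.7 + 0.039×2.56 + 0.376×1.97 = 2.461
R = 2.826/2.461 = 1.148 kJ/s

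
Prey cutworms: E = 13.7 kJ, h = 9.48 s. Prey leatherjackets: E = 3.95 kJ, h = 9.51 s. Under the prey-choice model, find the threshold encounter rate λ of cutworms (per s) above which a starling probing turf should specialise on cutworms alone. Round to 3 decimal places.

Drop leatherjackets once their profitability E₂/h₂ falls below the rate achievable on cutworms alone: E₂/h₂ = λE₁/(1 + λh₁).
Solve for λ: λE₁h₂ = E₂(1 + λh₁) → λ(E₁h₂ − E₂h₁) = E₂ → λ = E₂/(E₁h₂ − E₂h₁).
λ = 3.95/(13.7×9.51 − 3.95×9.48) = 3.95/92.84 = 0.04255 per s.

0.043 per s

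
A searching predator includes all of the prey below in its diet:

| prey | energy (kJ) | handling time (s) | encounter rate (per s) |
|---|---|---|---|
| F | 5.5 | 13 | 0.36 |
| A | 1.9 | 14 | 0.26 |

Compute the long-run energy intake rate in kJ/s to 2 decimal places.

R = (0.36×5.5 + 0.26×1.9) / (1 + 0.36×13 + 0.26×14) = 2.474/9.32 = 0.2655 kJ/s.

0.27 kJ/s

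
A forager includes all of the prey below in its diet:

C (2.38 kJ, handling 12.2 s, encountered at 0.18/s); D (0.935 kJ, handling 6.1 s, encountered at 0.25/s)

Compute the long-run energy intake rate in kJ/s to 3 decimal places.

R = (0.18×2.38 + 0.25×0.935) / (1 + 0.18×12.2 + 0.25×6.1) = 0.6622/4.721 = 0.1403 kJ/s.

0.140 kJ/s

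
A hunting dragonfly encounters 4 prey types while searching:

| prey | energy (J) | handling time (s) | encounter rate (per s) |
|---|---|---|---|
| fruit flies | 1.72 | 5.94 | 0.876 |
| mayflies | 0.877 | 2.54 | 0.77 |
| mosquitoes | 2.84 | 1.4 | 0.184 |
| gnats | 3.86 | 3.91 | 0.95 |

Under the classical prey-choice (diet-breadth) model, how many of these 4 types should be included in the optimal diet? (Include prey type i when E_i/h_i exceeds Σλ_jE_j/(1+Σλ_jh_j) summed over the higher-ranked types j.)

Rank by E/h (J/s): mosquitoes 2.03, gnats 0.987, mayflies 0.345, fruit flies 0.29. Include each in turn until the next type's E/h falls below the running intake rate.
Rate on top 1: 0.4155. gnats: 0.987 > 0.4155 → include.
Rate on top 2: 0.8426. mayflies: 0.345 < 0.8426 → exclude; stop.
Optimal diet: mosquitoes, gnats — 2 of 4 types.

2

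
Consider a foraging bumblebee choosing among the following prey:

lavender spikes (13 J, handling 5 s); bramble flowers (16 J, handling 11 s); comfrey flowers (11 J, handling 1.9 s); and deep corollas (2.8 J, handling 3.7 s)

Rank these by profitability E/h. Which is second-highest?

Profitability E/h (J/s): lavender spikes = 13/5 = 2.6, bramble flowers = 16/11 = 1.45, comfrey flowers = 11/1.9 = 5.79, deep corollas = 2.8/3.7 = 0.757.
Ranked: comfrey flowers > lavender spikes > bramble flowers > deep corollas.

lavender spikes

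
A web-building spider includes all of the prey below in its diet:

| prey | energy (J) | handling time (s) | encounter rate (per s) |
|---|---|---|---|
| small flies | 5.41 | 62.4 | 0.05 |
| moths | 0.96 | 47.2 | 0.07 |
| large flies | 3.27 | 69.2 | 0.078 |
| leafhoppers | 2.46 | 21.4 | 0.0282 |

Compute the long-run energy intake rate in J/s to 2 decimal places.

0.05 J/s

R = Σλ_iE_i / (1 + Σλ_ih_i)
Numerator: 0.05×5.41 + 0.07×0.96 + 0.078×3.27 + 0.0282×2.46 = 0.6621
Denominator: 1 + 0.05×62.4 + 0.07×47.2 + 0.078×69.2 + 0.0282×21.4 = 13.43
R = 0.6621/13.43 = 0.04932 J/s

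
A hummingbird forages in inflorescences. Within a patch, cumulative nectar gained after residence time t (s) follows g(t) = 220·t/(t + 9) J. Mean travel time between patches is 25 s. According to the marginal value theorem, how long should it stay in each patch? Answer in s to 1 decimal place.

By the marginal value theorem, leave when the instantaneous gain rate g'(t) equals the habitat-wide average g(t)/(T + t).
g'(t) = 220·9/(t + 9)². Setting 220·9/(t+9)² = 220t/[(t+9)(25+t)] gives 9(25+t) = t(t+9), so t² = 9×25 = 225.
t* = √225 = 15 s.

15.0 s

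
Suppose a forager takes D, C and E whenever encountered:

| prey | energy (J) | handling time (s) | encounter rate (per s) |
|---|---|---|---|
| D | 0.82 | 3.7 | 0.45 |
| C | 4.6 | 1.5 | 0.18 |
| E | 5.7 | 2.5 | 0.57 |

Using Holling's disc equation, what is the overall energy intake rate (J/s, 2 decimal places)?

R = (0.45×0.82 + 0.18×4.6 + 0.57×5.7) / (1 + 0.45×3.7 + 0.18×1.5 + 0.57×2.5) = 4.446/4.36 = 1.02 J/s.

1.02 J/s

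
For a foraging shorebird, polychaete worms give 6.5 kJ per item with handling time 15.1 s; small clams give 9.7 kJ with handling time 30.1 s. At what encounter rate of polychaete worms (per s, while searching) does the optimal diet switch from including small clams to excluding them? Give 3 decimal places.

0.197 per s

Drop small clams once their profitability E₂/h₂ falls below the rate achievable on polychaete worms alone: E₂/h₂ = λE₁/(1 + λh₁).
Solve for λ: λE₁h₂ = E₂(1 + λh₁) → λ(E₁h₂ − E₂h₁) = E₂ → λ = E₂/(E₁h₂ − E₂h₁).
λ = 9.7/(6.5×30.1 − 9.7×15.1) = 9.7/49.18 = 0.1972 per s.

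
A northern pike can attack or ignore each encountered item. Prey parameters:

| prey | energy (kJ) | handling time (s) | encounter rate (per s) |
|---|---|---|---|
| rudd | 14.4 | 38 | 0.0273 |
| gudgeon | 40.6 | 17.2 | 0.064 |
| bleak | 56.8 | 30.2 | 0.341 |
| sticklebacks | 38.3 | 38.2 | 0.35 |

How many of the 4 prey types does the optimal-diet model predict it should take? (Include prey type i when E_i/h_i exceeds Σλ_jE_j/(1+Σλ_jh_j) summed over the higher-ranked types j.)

Rank by E/h (kJ/s): gudgeon 2.36, bleak 1.88, sticklebacks 1, rudd 0.379. Include each in turn until the next type's E/h falls below the running intake rate.
Rate on top 1: 1.237. bleak: 1.88 > 1.237 → include.
Rate on top 2: 1.772. sticklebacks: 1 < 1.772 → exclude; stop.
Optimal diet: gudgeon, bleak — 2 of 4 types.

2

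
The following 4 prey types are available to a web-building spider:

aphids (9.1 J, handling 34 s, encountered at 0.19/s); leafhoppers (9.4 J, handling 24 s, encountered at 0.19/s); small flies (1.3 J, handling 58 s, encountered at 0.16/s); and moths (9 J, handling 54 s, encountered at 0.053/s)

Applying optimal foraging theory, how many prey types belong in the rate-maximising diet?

1

Rank by E/h (J/s): leafhoppers 0.392, aphids 0.268, moths 0.167, small flies 0.0224. Include each in turn until the next type's E/h falls below the running intake rate.
Rate on top 1: 0.3212. aphids: 0.268 < 0.3212 → exclude; stop.
Optimal diet: leafhoppers — 1 of 4 types.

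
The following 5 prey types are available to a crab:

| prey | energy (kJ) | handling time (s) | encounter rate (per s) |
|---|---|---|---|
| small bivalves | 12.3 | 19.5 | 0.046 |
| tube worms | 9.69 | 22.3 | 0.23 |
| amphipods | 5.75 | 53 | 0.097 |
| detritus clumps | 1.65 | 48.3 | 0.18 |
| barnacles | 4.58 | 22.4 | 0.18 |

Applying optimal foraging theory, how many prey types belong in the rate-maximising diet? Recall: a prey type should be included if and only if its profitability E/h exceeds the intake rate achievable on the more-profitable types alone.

E/h in descending order: small bivalves 0.631, tube worms 0.435, barnacles 0.204, amphipods 0.108, detritus clumps 0.0342 kJ/s. The optimal diet is the largest prefix of this list for which every included type satisfies E_i/h_i > R on the types above it.
Rate on top 1: 0.2983. tube worms: 0.435 > 0.2983 → include.
Rate on top 2: 0.3977. barnacles: 0.204 < 0.3977 → exclude; stop.
Optimal diet: small bivalves, tube worms — 2 of 5 types.

2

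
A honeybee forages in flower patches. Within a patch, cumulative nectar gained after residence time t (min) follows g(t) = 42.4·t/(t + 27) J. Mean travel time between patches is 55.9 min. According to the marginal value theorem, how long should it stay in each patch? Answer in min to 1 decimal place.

By the marginal value theorem, leave when the instantaneous gain rate g'(t) equals the habitat-wide average g(t)/(T + t).
g'(t) = 42.4·27/(t + 27)². Setting 42.4·27/(t+27)² = 42.4t/[(t+27)(55.9+t)] gives 27(55.9+t) = t(t+27), so t² = 27×55.9 = 1509.
t* = √1509 = 38.85 min.

38.8 min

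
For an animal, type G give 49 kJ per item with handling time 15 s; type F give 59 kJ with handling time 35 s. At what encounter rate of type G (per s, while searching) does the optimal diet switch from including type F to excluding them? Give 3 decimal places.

Drop type F once their profitability E₂/h₂ falls below the rate achievable on type G alone: E₂/h₂ = λE₁/(1 + λh₁).
Solve for λ: λE₁h₂ = E₂(1 + λh₁) → λ(E₁h₂ − E₂h₁) = E₂ → λ = E₂/(E₁h₂ − E₂h₁).
λ = 59/(49×35 − 59×15) = 59/830 = 0.07108 per s.

0.071 per s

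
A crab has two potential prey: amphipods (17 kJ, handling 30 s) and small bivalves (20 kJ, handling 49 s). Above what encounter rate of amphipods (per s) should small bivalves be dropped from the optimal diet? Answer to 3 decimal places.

Drop small bivalves once their profitability E₂/h₂ falls below the rate achievable on amphipods alone: E₂/h₂ = λE₁/(1 + λh₁).
Solve for λ: λE₁h₂ = E₂(1 + λh₁) → λ(E₁h₂ − E₂h₁) = E₂ → λ = E₂/(E₁h₂ − E₂h₁).
λ = 20/(17×49 − 20×30) = 20/233 = 0.08584 per s.

0.086 per s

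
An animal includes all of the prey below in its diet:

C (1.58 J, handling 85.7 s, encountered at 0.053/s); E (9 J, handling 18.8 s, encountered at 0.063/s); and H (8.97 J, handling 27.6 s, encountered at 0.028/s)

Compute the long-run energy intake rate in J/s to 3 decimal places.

0.120 J/s

R = (0.053×1.58 + 0.063×9 + 0.028×8.97) / (1 + 0.053×85.7 + 0.063×18.8 + 0.028×27.6) = 0.9019/7.499 = 0.1203 J/s.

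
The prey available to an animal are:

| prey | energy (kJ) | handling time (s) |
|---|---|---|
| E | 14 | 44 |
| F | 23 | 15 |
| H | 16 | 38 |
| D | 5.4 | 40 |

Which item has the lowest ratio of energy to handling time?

In descending order of E/h:
F: 23/15 = 1.53 kJ/s
H: 16/38 = 0.421 kJ/s
E: 14/44 = 0.318 kJ/s
D: 5.4/40 = 0.135 kJ/s

D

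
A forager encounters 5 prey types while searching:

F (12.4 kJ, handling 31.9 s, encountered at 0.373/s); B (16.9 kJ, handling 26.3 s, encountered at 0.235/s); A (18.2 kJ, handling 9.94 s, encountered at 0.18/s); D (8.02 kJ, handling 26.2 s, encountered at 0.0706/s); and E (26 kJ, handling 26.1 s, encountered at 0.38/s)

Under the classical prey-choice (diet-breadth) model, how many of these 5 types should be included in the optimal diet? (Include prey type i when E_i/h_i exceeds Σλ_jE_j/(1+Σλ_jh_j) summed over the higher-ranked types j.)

1

Rank by E/h (kJ/s): A 1.83, E 0.996, B 0.643, F 0.389, D 0.306. Include each in turn until the next type's E/h falls below the running intake rate.
Rate on top 1: 1.175. E: 0.996 < 1.175 → exclude; stop.
Optimal diet: A — 1 of 5 types.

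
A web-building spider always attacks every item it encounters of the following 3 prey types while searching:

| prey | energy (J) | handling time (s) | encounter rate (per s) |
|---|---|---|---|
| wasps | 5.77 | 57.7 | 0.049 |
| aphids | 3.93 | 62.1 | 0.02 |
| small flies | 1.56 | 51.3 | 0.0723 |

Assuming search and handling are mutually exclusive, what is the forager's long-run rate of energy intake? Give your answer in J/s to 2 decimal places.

0.05 J/s

R = Σλ_iE_i / (1 + Σλ_ih_i)
Numerator: 0.049×5.77 + 0.02×3.93 + 0.0723×1.56 = 0.4741
Denominator: 1 + 0.049×57.7 + 0.02×62.1 + 0.0723×51.3 = 8.778
R = 0.4741/8.778 = 0.05401 J/s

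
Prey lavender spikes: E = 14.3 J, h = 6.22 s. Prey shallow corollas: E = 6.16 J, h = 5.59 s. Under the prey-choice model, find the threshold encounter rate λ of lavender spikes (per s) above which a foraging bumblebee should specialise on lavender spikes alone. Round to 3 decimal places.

0.148 per s

At the threshold, the rate on lavender spikes alone equals the profitability of shallow corollas: λ·14.3/(1 + λ·6.22) = 6.16/5.59 = 1.102.
Rearranging, λ(14.3 − 1.102×6.22) = 1.102, so λ = 1.102/7.446 = 0.148 per s.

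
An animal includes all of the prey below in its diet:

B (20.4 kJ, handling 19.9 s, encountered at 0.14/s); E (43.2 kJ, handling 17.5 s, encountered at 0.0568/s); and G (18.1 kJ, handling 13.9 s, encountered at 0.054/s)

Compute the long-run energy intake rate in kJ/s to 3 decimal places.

R = (0.14×20.4 + 0.0568×43.2 + 0.054×18.1) / (1 + 0.14×19.9 + 0.0568×17.5 + 0.054×13.9) = 6.287/5.531 = 1.137 kJ/s.

1.137 kJ/s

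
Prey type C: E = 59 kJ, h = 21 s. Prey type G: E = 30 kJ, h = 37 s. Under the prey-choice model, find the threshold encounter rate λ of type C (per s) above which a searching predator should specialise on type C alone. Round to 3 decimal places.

0.019 per s

Drop type G once their profitability E₂/h₂ falls below the rate achievable on type C alone: E₂/h₂ = λE₁/(1 + λh₁).
Solve for λ: λE₁h₂ = E₂(1 + λh₁) → λ(E₁h₂ − E₂h₁) = E₂ → λ = E₂/(E₁h₂ − E₂h₁).
λ = 30/(59×37 − 30×21) = 30/1553 = 0.01932 per s.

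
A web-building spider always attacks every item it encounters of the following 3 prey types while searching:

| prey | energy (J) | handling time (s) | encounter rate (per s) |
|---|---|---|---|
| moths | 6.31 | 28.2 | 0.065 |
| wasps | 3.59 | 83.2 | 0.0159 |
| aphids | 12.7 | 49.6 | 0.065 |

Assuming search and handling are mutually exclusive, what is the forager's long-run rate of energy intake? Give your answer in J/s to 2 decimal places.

0.18 J/s

R = Σλ_iE_i / (1 + Σλ_ih_i)
Numerator: 0.065×6.31 + 0.0159×3.59 + 0.065×12.7 = 1.293
Denominator: 1 + 0.065×28.2 + 0.0159×83.2 + 0.065×49.6 = 7.38
R = 1.293/7.38 = 0.1752 J/s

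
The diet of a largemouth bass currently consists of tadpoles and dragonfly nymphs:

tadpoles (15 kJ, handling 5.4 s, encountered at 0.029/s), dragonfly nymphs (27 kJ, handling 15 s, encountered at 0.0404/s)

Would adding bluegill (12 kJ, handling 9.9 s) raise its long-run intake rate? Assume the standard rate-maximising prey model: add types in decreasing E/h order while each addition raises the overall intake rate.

Yes

Current rate: (0.029×15 + 0.0404×27)/(1 + 0.029×5.4 + 0.0404×15) = 0.8657 kJ/s.
bluegill: E/h = 12/9.9 = 1.212 kJ/s.
1.212 > 0.8657, so adding bluegill raises the average — include it.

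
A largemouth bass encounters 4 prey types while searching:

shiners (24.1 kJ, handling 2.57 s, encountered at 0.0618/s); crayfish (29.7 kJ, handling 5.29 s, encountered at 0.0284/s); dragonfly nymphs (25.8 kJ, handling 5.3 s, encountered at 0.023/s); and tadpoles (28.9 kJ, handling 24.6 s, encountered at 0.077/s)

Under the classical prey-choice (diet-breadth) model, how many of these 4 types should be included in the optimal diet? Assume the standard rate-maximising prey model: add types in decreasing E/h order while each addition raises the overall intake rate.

3

E/h in descending order: shiners 9.38, crayfish 5.61, dragonfly nymphs 4.87, tadpoles 1.17 kJ/s. The optimal diet is the largest prefix of this list for which every included type satisfies E_i/h_i > R on the types above it.
Rate on top 1: 1.285. crayfish: 5.61 > 1.285 → include.
Rate on top 2: 1.782. dragonfly nymphs: 4.87 > 1.782 → include.
Rate on top 3: 2.045. tadpoles: 1.17 < 2.045 → exclude; stop.
Optimal diet: shiners, crayfish, dragonfly nymphs — 3 of 4 types.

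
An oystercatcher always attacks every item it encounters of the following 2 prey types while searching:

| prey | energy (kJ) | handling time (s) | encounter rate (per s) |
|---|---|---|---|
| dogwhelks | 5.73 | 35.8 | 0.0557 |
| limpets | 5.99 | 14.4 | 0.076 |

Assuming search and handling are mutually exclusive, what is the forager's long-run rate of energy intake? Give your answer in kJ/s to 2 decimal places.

R = Σλ_iE_i / (1 + Σλ_ih_i)
Numerator: 0.0557×5.73 + 0.076×5.99 = 0.7744
Denominator: 1 + 0.0557×35.8 + 0.076×14.4 = 4.088
R = 0.7744/4.088 = 0.1894 kJ/s

0.19 kJ/s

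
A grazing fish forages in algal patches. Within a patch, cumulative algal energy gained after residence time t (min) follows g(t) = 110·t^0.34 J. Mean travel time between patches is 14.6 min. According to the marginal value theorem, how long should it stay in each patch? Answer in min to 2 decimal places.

By the marginal value theorem, leave when the instantaneous gain rate g'(t) equals the habitat-wide average g(t)/(T + t).
g'(t) = 0.34·110·t^-0.66. Setting 0.34·110·t^-0.66 = 110·t^0.34/(14.6+t) gives 0.34(14.6+t) = t, so 0.66·t = 0.34×14.6.
t* = 0.34×14.6/0.66 = 7.521 min.

7.52 min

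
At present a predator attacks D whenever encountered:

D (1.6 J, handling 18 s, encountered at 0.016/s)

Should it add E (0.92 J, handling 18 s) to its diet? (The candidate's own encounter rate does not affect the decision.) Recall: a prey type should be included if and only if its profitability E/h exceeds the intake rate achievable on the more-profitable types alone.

Current rate: (0.016×1.6)/(1 + 0.016×18) = 0.01988 J/s.
Profitability of E: 0.92/18 = 0.05111 J/s.
0.05111 > 0.01988, so adding E raises the average — include it.

Yes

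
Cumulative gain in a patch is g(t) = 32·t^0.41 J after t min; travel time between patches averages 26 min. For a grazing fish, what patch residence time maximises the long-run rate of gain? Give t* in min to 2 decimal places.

18.07 min

Optimal t* satisfies g'(t*) = g(t*)/(T + t*).
g'(t) = 0.41·32·t^-0.59. Setting 0.41·32·t^-0.59 = 32·t^0.41/(26+t) gives 0.41(26+t) = t, so 0.59·t = 0.41×26.
t* = 0.41×26/0.59 = 18.07 min.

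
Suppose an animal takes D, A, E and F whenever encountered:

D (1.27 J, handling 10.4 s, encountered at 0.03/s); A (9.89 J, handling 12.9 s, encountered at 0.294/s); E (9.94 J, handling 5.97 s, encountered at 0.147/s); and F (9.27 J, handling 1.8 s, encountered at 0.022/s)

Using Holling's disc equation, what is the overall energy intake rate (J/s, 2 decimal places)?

Energy encountered per unit search time: 0.03×1.27 + 0.294×9.89 + 0.147×9.94 + 0.022×9.27 = 4.611 J/s.
Handling time per unit search time: 0.03×10.4 + 0.294×12.9 + 0.147×5.97 + 0.022×1.8 = 5.022.
Rate = 4.611/(1 + 5.022) = 0.7657 J/s.

0.77 J/s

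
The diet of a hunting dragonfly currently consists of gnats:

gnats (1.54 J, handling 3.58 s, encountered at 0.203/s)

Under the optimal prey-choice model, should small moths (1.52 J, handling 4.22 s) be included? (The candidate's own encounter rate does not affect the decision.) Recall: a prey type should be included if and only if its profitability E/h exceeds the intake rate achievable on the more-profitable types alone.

Yes

Current rate: (0.203×1.54)/(1 + 0.203×3.58) = 0.181 J/s.
Profitability of small moths: 1.52/4.22 = 0.3602 J/s.
0.3602 > 0.181, so adding small moths raises the average — include it.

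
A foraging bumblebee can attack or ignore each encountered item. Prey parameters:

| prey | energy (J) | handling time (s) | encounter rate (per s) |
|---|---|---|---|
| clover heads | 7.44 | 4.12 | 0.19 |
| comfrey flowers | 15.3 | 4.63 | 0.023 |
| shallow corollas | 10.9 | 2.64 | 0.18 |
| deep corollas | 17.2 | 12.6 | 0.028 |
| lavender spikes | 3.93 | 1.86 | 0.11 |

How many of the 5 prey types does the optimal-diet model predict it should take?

Profitabilities (E/h, J/s): shallow corollas 4.13, comfrey flowers 3.3, lavender spikes 2.11, clover heads 1.81, deep corollas 1.37. Add prey in this order while the next type's profitability exceeds the intake rate on those already taken.
Rate on top 1: 1.33. comfrey flowers: 3.3 > 1.33 → include.
Rate on top 2: 1.463. lavender spikes: 2.11 > 1.463 → include.
Rate on top 3: 1.537. clover heads: 1.81 > 1.537 → include.
Rate on top 4: 1.619. deep corollas: 1.37 < 1.619 → exclude; stop.
Optimal diet: shallow corollas, comfrey flowers, lavender spikes, clover heads — 4 of 5 types.

4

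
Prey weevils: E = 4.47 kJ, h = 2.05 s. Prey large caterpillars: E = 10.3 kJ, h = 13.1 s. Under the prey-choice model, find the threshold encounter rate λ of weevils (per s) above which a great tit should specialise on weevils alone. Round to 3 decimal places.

0.275 per s

The zero-one rule: include large caterpillars iff E₂/h₂ > λE₁/(1+λh₁). Equality gives the switch point.
λE₁h₂ = E₂ + λE₂h₁ ⇒ λ = E₂/(E₁h₂ − E₂h₁) = 10.3/(58.56 − 21.11) = 0.2751 per s.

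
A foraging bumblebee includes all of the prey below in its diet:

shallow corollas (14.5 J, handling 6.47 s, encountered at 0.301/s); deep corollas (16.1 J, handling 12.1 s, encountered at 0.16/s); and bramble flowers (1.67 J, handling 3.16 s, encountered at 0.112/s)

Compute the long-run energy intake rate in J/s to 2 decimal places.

R = (0.301×14.5 + 0.16×16.1 + 0.112×1.67) / (1 + 0.301×6.47 + 0.16×12.1 + 0.112×3.16) = 7.128/5.237 = 1.361 J/s.

1.36 J/s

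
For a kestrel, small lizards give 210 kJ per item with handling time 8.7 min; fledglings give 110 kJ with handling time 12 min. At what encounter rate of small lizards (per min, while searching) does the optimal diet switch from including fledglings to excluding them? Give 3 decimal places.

0.070 per min

Drop fledglings once their profitability E₂/h₂ falls below the rate achievable on small lizards alone: E₂/h₂ = λE₁/(1 + λh₁).
Solve for λ: λE₁h₂ = E₂(1 + λh₁) → λ(E₁h₂ − E₂h₁) = E₂ → λ = E₂/(E₁h₂ − E₂h₁).
λ = 110/(210×12 − 110×8.7) = 110/1563 = 0.07038 per min.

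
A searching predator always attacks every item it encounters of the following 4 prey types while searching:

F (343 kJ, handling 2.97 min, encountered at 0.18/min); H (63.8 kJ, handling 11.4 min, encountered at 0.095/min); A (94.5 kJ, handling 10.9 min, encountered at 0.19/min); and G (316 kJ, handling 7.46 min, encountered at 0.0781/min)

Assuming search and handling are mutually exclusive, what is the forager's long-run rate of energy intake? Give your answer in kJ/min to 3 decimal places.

R = (0.18×343 + 0.095×63.8 + 0.19×94.5 + 0.0781×316) / (1 + 0.18×2.97 + 0.095×11.4 + 0.19×10.9 + 0.0781×7.46) = 110.4/5.271 = 20.95 kJ/min.

20.951 kJ/min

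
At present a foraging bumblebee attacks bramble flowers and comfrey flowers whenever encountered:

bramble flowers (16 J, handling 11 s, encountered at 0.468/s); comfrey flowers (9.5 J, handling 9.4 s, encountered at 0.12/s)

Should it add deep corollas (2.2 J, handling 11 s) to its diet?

Intake rate on the current diet: R = (0.468×16 + 0.12×9.5) / (1 + 0.468×11 + 0.12×9.4) = 8.628/7.276 = 1.186 J/s.
deep corollas: E/h = 2.2/11 = 0.2 J/s.
Since 0.2 < R, time spent handling deep corollas is better spent searching.

No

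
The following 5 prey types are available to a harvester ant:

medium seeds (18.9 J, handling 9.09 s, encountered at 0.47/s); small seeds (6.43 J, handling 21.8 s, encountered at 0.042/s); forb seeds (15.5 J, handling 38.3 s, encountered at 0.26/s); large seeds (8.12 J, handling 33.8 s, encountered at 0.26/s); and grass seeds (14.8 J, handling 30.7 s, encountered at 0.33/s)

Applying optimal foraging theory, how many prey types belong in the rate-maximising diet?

E/h in descending order: medium seeds 2.08, grass seeds 0.482, forb seeds 0.405, small seeds 0.295, large seeds 0.24 J/s. The optimal diet is the largest prefix of this list for which every included type satisfies E_i/h_i > R on the types above it.
Rate on top 1: 1.685. grass seeds: 0.482 < 1.685 → exclude; stop.
Optimal diet: medium seeds — 1 of 5 types.

1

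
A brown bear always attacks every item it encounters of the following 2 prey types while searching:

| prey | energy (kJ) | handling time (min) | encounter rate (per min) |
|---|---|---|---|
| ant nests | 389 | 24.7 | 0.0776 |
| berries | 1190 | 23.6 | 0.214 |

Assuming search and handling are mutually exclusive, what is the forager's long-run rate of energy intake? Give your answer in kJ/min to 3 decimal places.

R = (0.0776×389 + 0.214×1190) / (1 + 0.0776×24.7 + 0.214×23.6) = 284.8/7.967 = 35.75 kJ/min.

35.753 kJ/min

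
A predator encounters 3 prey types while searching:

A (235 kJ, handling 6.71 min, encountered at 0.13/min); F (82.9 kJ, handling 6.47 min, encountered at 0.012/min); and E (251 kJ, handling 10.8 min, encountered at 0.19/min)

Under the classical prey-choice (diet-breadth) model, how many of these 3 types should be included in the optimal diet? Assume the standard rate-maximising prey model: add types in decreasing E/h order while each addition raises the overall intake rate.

2

Rank by E/h (kJ/min): A 35, E 23.2, F 12.8. Include each in turn until the next type's E/h falls below the running intake rate.
Rate on top 1: 16.32. E: 23.2 > 16.32 → include.
Rate on top 2: 19.94. F: 12.8 < 19.94 → exclude; stop.
Optimal diet: A, E — 2 of 3 types.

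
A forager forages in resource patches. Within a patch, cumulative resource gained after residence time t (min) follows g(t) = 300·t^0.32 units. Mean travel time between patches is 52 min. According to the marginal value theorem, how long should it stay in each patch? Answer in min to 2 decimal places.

24.47 min

Maximise g(t)/(T+t): set derivative to zero → g'(t)(T+t) = g(t).
g'(t) = 0.32·300·t^-0.68. Setting 0.32·300·t^-0.68 = 300·t^0.32/(52+t) gives 0.32(52+t) = t, so 0.68·t = 0.32×52.
t* = 0.32×52/0.68 = 24.47 min.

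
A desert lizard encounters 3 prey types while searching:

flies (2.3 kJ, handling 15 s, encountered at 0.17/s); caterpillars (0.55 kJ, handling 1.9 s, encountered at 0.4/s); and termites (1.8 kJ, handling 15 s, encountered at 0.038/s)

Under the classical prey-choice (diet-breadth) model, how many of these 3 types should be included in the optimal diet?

Profitabilities (E/h, kJ/s): caterpillars 0.289, flies 0.153, termites 0.12. Add prey in this order while the next type's profitability exceeds the intake rate on those already taken.
Rate on top 1: 0.125. flies: 0.153 > 0.125 → include.
Rate on top 2: 0.1418. termites: 0.12 < 0.1418 → exclude; stop.
Optimal diet: caterpillars, flies — 2 of 3 types.

2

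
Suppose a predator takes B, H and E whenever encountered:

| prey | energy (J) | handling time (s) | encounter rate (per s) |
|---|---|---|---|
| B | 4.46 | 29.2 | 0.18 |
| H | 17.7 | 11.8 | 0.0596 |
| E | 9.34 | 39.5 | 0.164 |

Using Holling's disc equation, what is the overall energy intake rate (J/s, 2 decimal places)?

R = Σλ_iE_i / (1 + Σλ_ih_i)
Numerator: 0.18×4.46 + 0.0596×17.7 + 0.164×9.34 = 3.389
Denominator: 1 + 0.18×29.2 + 0.0596×11.8 + 0.164×39.5 = 13.44
R = 3.389/13.44 = 0.2522 J/s

0.25 J/s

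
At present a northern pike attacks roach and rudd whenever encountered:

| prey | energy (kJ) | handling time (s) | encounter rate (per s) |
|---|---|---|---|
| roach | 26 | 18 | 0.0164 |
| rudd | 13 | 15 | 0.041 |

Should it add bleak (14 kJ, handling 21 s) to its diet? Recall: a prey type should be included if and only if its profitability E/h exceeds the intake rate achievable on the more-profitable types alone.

Yes

On roach and rudd alone, R = ΣλE/(1+Σλh) = 0.9594/1.91 = 0.5023 kJ/s.
bleak: E/h = 14/21 = 0.6667 kJ/s.
Since 0.6667 > R, including bleak increases the long-run rate.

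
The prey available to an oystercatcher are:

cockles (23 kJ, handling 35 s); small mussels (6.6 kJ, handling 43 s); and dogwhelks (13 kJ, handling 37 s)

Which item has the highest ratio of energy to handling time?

cockles

In descending order of E/h:
cockles: 23/35 = 0.657 kJ/s
dogwhelks: 13/37 = 0.351 kJ/s
small mussels: 6.6/43 = 0.153 kJ/s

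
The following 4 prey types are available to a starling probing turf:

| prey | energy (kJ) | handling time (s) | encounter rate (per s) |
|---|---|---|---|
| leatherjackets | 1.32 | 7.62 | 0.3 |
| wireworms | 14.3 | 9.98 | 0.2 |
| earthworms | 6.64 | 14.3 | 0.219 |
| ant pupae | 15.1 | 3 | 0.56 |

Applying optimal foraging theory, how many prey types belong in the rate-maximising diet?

Profitabilities (E/h, kJ/s): ant pupae 5.03, wireworms 1.43, earthworms 0.464, leatherjackets 0.173. Add prey in this order while the next type's profitability exceeds the intake rate on those already taken.
Rate on top 1: 3.155. wireworms: 1.43 < 3.155 → exclude; stop.
Optimal diet: ant pupae — 1 of 4 types.

1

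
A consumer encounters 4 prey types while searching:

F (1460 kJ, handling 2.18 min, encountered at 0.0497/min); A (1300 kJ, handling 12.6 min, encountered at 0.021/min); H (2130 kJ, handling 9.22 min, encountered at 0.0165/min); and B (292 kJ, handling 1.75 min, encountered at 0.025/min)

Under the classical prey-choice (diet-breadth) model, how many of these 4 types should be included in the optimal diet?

Profitabilities (E/h, kJ/min): F 670, H 231, B 167, A 103. Add prey in this order while the next type's profitability exceeds the intake rate on those already taken.
Rate on top 1: 65.47. H: 231 > 65.47 → include.
Rate on top 2: 85.45. B: 167 > 85.45 → include.
Rate on top 3: 88.18. A: 103 > 88.18 → include.
Optimal diet: F, H, B, A — 4 of 4 types.

4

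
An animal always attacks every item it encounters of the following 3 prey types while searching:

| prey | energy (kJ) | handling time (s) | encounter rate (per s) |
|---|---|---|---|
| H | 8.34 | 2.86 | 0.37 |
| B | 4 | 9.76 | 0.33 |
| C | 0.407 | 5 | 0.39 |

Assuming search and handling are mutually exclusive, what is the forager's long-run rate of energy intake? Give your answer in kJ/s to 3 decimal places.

0.631 kJ/s

R = Σλ_iE_i / (1 + Σλ_ih_i)
Numerator: 0.37×8.34 + 0.33×4 + 0.39×0.407 = 4.565
Denominator: 1 + 0.37×2.86 + 0.33×9.76 + 0.39×5 = 7.229
R = 4.565/7.229 = 0.6314 kJ/s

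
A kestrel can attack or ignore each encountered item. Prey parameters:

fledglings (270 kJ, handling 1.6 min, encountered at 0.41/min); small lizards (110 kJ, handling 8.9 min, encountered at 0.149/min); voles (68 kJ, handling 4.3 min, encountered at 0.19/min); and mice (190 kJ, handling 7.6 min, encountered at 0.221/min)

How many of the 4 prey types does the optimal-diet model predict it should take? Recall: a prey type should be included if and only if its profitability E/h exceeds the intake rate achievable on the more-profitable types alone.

1

Rank by E/h (kJ/min): fledglings 169, mice 25, voles 15.8, small lizards 12.4. Include each in turn until the next type's E/h falls below the running intake rate.
Rate on top 1: 66.85. mice: 25 < 66.85 → exclude; stop.
Optimal diet: fledglings — 1 of 4 types.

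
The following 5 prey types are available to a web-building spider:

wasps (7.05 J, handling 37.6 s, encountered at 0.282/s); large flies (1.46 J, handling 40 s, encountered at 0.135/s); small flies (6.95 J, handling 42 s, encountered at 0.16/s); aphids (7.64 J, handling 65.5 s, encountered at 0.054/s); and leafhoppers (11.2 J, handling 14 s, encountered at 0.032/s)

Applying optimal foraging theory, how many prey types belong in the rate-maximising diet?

1

Profitabilities (E/h, J/s): leafhoppers 0.8, wasps 0.188, small flies 0.165, aphids 0.117, large flies 0.0365. Add prey in this order while the next type's profitability exceeds the intake rate on those already taken.
Rate on top 1: 0.2475. wasps: 0.188 < 0.2475 → exclude; stop.
Optimal diet: leafhoppers — 1 of 5 types.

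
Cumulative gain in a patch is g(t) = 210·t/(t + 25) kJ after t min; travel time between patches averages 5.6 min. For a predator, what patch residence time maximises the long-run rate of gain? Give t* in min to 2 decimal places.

11.83 min

Maximise g(t)/(T+t): set derivative to zero → g'(t)(T+t) = g(t).
g'(t) = 210·25/(t + 25)². Setting 210·25/(t+25)² = 210t/[(t+25)(5.6+t)] gives 25(5.6+t) = t(t+25), so t² = 25×5.6 = 140.
t* = √140 = 11.83 min.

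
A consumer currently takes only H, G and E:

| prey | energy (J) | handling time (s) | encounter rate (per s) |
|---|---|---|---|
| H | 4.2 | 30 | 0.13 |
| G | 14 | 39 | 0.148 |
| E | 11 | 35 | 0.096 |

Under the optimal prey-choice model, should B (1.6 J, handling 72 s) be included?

No

On H, G and E alone, R = ΣλE/(1+Σλh) = 3.674/14.03 = 0.2618 J/s.
B: E/h = 1.6/72 = 0.02222 J/s.
0.02222 < 0.2618, so adding B would lower the average — exclude it.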